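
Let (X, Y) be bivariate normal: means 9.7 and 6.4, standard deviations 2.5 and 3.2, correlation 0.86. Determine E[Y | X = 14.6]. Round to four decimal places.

11.7939

E[Y | X=x] = μ_Y + ρ(σ_Y/σ_X)(x − μ_X) for jointly normal variables.
E[Y | X=14.6] = 6.4 + (0.86)·(3.2/2.5)·(14.6 − (9.7)) = 6.4 + (1.1008)·(4.9) = 11.7939.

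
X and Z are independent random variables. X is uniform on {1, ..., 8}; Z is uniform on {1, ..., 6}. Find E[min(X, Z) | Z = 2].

Outcomes with Z = 2: (1,2), (2,2), (3,2), (4,2), (5,2), (6,2), (7,2), (8,2), each with probability 1/48.
E[min(X, Z) | Z = 2] = (1 + 2 + 2 + 2 + 2 + 2 + 2 + 2) / 8 = 15/8.

15/8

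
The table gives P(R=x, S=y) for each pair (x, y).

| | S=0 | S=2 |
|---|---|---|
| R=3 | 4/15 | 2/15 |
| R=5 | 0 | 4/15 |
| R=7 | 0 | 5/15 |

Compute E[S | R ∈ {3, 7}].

P(R ∈ {3, 7}) = 11/15.
Σ S·P over the event = 0·(4/15) + 2·(2/15) + 2·(5/15) = 14/15.
E[S | R ∈ {3, 7}] = (14/15) / (11/15) = 14/11.

14/11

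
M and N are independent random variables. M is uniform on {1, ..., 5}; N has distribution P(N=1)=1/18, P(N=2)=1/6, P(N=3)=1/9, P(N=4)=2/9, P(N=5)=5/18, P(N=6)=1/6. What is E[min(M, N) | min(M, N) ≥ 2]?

105/34

P(min(M, N) ≥ 2) = 34/45.
Summing min(M,N)·P(x,y) over outcomes with min(M, N) ≥ 2 gives 7/3.
E[min(M, N) | min(M, N) ≥ 2] = (7/3) / (34/45) = 105/34.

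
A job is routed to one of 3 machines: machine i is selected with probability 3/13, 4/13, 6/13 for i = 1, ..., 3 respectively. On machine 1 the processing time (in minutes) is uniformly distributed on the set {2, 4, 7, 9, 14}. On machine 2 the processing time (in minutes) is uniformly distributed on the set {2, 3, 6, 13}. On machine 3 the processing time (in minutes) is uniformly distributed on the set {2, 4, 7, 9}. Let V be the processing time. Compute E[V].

393/65

E[V | machine 1] = (2+4+7+9+14)/5 = 36/5.
E[V | machine 2] = (2+3+6+13)/4 = 6.
E[V | machine 3] = (2+4+7+9)/4 = 11/2.
E[V] = (3/13)·(36/5) + (4/13)·(6) + (6/13)·(11/2) = 393/65.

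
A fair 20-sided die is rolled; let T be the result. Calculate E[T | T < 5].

Given T < 5, T is equally likely to be any of {1, 2, 3, 4}.
E[T | T < 5] = (1 + 2 + 3 + 4) / 4 = 5/2.

5/2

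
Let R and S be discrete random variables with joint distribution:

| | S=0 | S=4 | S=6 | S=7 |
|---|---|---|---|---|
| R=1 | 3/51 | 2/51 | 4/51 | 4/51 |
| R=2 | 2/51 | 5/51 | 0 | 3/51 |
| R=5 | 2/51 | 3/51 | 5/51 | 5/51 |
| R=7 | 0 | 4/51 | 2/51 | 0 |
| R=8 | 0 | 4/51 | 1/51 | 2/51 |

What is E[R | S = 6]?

17/4

P(S = 6) = 4/17.
Σ R·P over the event = 1·(4/51) + 5·(5/51) + 7·(2/51) + 8·(1/51) = 1.
E[R | S = 6] = (1) / (4/17) = 17/4.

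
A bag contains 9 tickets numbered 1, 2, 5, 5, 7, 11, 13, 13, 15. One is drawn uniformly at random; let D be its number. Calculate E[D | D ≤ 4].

P(D ≤ 4) = 2/9.
Σ over the event: 1·1/9 + 2·1/9 = 1/3.
E[D | D ≤ 4] = (1/3) / (2/9) = 3/2.

3/2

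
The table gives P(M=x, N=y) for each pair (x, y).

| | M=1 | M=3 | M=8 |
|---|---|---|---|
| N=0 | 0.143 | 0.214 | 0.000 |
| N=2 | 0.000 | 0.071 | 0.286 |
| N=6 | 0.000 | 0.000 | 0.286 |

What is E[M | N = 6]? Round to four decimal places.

P(N = 6) = 0.286.
Σ M·P over the event = 8·(0.286) = 2.288.
E[M | N = 6] = (2.288) / (0.286) = 8.0000.

8.0000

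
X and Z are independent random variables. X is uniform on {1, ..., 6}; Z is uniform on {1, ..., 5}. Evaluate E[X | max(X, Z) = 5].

P(max(X, Z) = 5) = 3/10.
Summing X·P(x,y) over outcomes with max(X, Z) = 5 gives 7/6.
E[X | max(X, Z) = 5] = (7/6) / (3/10) = 35/9.

35/9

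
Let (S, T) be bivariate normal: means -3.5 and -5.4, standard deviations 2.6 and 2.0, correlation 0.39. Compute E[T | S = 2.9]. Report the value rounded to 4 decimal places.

-3.4800

The regression of T on S has slope ρ·σ_T/σ_S and passes through (μ_S, μ_T).
E[T | S=2.9] = -5.4 + (0.39)·(2.0/2.6)·(2.9 − (-3.5)) = -5.4 + (0.3)·(6.4) = -3.4800.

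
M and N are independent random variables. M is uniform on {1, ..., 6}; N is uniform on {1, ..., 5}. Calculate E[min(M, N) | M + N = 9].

P(M + N = 9) = 1/10.
Summing min(M,N)·P(x,y) over outcomes with M + N = 9 gives 11/30.
E[min(M, N) | M + N = 9] = (11/30) / (1/10) = 11/3.

11/3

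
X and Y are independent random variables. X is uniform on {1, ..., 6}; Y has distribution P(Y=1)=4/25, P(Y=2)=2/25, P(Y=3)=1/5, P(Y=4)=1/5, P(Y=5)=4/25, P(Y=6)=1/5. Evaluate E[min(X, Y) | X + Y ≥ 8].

131/34

P(X + Y ≥ 8) = 34/75.
Summing min(X,Y)·P(x,y) over outcomes with X + Y ≥ 8 gives 131/75.
E[min(X, Y) | X + Y ≥ 8] = (131/75) / (34/75) = 131/34.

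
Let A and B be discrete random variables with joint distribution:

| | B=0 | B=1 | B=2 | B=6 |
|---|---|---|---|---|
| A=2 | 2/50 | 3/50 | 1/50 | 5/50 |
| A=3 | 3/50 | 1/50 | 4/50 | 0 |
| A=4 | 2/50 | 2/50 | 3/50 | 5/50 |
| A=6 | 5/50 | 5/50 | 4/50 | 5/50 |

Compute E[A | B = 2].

P(B = 2) = 6/25.
Summing A·P(A=x,B=y) over the conditioning event gives 1.
E[A | B = 2] = (1) / (6/25) = 25/6.

25/6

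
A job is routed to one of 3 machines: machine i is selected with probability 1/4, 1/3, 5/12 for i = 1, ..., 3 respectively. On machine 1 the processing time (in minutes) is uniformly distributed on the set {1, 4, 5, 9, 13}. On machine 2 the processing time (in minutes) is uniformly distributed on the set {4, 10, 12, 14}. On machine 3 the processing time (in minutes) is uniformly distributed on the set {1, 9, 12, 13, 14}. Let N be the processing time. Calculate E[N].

E[N | machine 1] = (1+4+5+9+13)/5 = 32/5.
E[N | machine 2] = (4+10+12+14)/4 = 10.
E[N | machine 3] = (1+9+12+13+14)/5 = 49/5.
E[N] = (1/4)·(32/5) + (1/3)·(10) + (5/12)·(49/5) = 541/60.

541/60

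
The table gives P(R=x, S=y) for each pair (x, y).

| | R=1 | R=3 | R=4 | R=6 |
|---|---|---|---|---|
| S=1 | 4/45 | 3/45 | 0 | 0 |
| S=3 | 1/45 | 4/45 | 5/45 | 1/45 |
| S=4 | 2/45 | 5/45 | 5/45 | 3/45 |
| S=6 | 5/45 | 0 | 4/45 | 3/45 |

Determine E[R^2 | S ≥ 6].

59/4

P(S ≥ 6) = 4/15.
Σ R^2·P over the event = 1·(5/45) + 16·(4/45) + 36·(3/45) = 59/15.
E[R^2 | S ≥ 6] = (59/15) / (4/15) = 59/4.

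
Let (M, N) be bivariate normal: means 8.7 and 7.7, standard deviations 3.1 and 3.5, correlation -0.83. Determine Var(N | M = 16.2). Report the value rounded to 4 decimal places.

For a bivariate normal, Var(N | M=x) = σ_N²(1 − ρ²).
Var(N | M=16.2) = (3.5)²·(1 − (-0.83)²) = 12.25·0.3111 = 3.8110.

3.8110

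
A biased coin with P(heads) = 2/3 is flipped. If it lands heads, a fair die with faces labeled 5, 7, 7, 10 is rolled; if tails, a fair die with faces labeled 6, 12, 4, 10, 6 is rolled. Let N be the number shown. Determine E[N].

E[N | heads] = (5+7+7+10)/4 = 29/4.
E[N | tails] = (6+12+4+10+6)/5 = 38/5.
By the law of total expectation,
E[N] = (2/3)·(29/4) + (1/3)·(38/5) = 221/30.

221/30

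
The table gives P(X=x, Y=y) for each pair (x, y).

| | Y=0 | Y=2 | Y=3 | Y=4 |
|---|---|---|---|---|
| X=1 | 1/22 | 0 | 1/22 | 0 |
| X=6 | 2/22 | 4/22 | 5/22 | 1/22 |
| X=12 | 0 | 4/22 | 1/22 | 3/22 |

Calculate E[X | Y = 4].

21/2

P(Y = 4) = 2/11.
Summing X·P(X=x,Y=y) over the conditioning event gives 21/11.
E[X | Y = 4] = (21/11) / (2/11) = 21/2.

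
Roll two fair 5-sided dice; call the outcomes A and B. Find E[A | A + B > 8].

14/3

P(A + B > 8) = 3/25.
Summing A·P(x,y) over outcomes with A + B > 8 gives 14/25.
E[A | A + B > 8] = (14/25) / (3/25) = 14/3.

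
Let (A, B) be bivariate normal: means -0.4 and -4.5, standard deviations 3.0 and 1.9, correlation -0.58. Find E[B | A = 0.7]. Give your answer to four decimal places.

-4.9041

For a bivariate normal, E[B | A=x] = μ_B + ρ·(σ_B/σ_A)·(x − μ_A).
E[B | A=0.7] = -4.5 + (-0.58)·(1.9/3.0)·(0.7 − (-0.4)) = -4.5 + (-0.36733)·(1.1) = -4.9041.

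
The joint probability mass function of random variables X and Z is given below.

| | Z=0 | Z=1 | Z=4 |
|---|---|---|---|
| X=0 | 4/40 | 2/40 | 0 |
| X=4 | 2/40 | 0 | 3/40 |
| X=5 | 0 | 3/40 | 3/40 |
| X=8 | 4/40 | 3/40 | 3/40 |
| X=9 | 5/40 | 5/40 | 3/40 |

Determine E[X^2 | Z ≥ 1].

246/5

P(Z ≥ 1) = 5/8.
Σ X^2·P over the event = 0·(2/40) + 16·(3/40) + 25·(3/40) + 25·(3/40) + 64·(3/40) + 64·(3/40) + 81·(5/40) + 81·(3/40) = 123/4.
E[X^2 | Z ≥ 1] = (123/4) / (5/8) = 246/5.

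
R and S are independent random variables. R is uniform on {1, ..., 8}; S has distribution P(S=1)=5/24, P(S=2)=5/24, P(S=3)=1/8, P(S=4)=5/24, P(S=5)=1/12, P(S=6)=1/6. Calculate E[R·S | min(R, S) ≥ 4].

324/11

P(min(R, S) ≥ 4) = 55/192.
Summing RS·P(x,y) over outcomes with min(R, S) ≥ 4 gives 135/16.
E[R·S | min(R, S) ≥ 4] = (135/16) / (55/192) = 324/11.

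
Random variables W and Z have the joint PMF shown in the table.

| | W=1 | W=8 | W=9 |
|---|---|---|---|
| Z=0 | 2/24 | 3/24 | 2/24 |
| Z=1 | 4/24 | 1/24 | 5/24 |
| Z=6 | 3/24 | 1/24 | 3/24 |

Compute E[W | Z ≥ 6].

38/7

P(Z ≥ 6) = 7/24.
Σ W·P over the event = 1·(3/24) + 8·(1/24) + 9·(3/24) = 19/12.
E[W | Z ≥ 6] = (19/12) / (7/24) = 38/7.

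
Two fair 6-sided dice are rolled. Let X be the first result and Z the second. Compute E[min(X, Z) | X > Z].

7/3

P(X > Z) = 5/12.
Summing min(X,Z)·P(x,y) over outcomes with X > Z gives 35/36.
E[min(X, Z) | X > Z] = (35/36) / (5/12) = 7/3.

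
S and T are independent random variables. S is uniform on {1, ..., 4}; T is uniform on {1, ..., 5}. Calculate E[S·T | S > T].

Outcomes with S > T: (2,1), (3,1), (3,2), (4,1), (4,2), (4,3), each with probability 1/20.
E[S·T | S > T] = (2 + 3 + 6 + 4 + 8 + 12) / 6 = 35/6.

35/6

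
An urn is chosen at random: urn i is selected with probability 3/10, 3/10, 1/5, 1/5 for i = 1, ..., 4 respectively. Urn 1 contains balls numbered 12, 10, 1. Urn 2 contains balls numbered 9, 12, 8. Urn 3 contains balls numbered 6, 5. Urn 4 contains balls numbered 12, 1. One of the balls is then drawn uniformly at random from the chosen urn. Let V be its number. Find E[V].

E[V | urn 1] = (12+10+1)/3 = 23/3.
E[V | urn 2] = (9+12+8)/3 = 29/3.
E[V | urn 3] = (6+5)/2 = 11/2.
E[V | urn 4] = (12+1)/2 = 13/2.
By the law of total expectation,
E[V] = (3/10)·(23/3) + (3/10)·(29/3) + (1/5)·(11/2) + (1/5)·(13/2) = 38/5.

38/5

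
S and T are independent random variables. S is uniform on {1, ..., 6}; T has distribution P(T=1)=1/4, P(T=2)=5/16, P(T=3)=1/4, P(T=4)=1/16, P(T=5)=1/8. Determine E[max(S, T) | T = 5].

P(T = 5) = 1/8.
Summing max(S,T)·P(x,y) over outcomes with T = 5 gives 31/48.
E[max(S, T) | T = 5] = (31/48) / (1/8) = 31/6.

31/6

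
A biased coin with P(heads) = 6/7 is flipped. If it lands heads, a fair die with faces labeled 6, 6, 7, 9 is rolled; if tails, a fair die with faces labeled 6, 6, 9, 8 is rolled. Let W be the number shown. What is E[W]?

E[W | heads] = (6+6+7+9)/4 = 7.
E[W | tails] = (6+6+9+8)/4 = 29/4.
By the law of total expectation,
E[W] = (6/7)·(7) + (1/7)·(29/4) = 197/28.

197/28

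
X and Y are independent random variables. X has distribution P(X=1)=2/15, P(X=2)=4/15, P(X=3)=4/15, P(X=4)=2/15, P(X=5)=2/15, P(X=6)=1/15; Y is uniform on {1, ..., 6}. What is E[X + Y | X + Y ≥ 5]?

P(X + Y ≥ 5) = 4/5.
Summing (X+Y)·P(x,y) over outcomes with X + Y ≥ 5 gives 529/90.
E[X + Y | X + Y ≥ 5] = (529/90) / (4/5) = 529/72.

529/72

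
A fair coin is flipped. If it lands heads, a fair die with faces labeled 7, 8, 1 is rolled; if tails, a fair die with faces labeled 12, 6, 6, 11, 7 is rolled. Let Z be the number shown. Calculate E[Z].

103/15

E[Z | heads] = (7+8+1)/3 = 16/3.
E[Z | tails] = (12+6+6+11+7)/5 = 42/5.
E[Z] = (1/2)·(16/3) + (1/2)·(42/5) = 103/15.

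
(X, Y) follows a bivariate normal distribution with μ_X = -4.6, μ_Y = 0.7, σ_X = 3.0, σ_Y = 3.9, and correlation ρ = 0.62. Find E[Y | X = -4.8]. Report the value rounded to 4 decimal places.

The regression of Y on X has slope ρ·σ_Y/σ_X and passes through (μ_X, μ_Y).
E[Y | X=-4.8] = 0.7 + (0.62)·(3.9/3.0)·(-4.8 − (-4.6)) = 0.7 + (0.806)·(-0.2) = 0.5388.

0.5388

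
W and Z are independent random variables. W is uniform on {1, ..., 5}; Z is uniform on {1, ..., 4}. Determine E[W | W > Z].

P(W > Z) = 1/2.
Summing W·P(x,y) over outcomes with W > Z gives 2.
E[W | W > Z] = (2) / (1/2) = 4.

4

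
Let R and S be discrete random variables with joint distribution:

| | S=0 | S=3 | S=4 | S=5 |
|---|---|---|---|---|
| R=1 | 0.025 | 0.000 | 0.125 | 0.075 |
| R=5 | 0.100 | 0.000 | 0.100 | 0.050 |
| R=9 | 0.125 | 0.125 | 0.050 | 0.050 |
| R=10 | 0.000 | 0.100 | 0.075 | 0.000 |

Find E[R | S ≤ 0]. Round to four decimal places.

6.6000

P(S ≤ 0) = 0.250.
Σ R·P over the event = 1·(0.025) + 5·(0.100) + 9·(0.125) = 1.650.
E[R | S ≤ 0] = (1.650) / (0.250) = 6.6000.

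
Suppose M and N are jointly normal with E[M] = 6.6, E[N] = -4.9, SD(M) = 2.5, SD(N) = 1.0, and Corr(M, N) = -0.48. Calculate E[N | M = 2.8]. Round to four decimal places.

For a bivariate normal, E[N | M=x] = μ_N + ρ·(σ_N/σ_M)·(x − μ_M).
E[N | M=2.8] = -4.9 + (-0.48)·(1.0/2.5)·(2.8 − (6.6)) = -4.9 + (-0.192)·(-3.8) = -4.1704.

-4.1704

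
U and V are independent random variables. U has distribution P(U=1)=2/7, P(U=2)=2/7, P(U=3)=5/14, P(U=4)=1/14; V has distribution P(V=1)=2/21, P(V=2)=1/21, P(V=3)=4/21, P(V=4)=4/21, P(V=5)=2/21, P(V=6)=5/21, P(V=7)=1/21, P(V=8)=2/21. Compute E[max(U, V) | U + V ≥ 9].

242/35

P(U + V ≥ 9) = 5/21.
Summing max(U,V)·P(x,y) over outcomes with U + V ≥ 9 gives 242/147.
E[max(U, V) | U + V ≥ 9] = (242/147) / (5/21) = 242/35.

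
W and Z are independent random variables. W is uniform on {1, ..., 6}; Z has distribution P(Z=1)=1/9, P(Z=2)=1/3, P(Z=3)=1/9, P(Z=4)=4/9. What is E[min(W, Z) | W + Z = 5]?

P(W + Z = 5) = 1/6.
Summing min(W,Z)·P(x,y) over outcomes with W + Z = 5 gives 13/54.
E[min(W, Z) | W + Z = 5] = (13/54) / (1/6) = 13/9.

13/9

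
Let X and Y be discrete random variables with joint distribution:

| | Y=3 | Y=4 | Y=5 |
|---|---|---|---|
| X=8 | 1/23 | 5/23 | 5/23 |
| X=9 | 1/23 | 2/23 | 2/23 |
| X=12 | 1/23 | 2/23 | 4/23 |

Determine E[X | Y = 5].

P(Y = 5) = 11/23.
Σ X·P over the event = 8·(5/23) + 9·(2/23) + 12·(4/23) = 106/23.
E[X | Y = 5] = (106/23) / (11/23) = 106/11.

106/11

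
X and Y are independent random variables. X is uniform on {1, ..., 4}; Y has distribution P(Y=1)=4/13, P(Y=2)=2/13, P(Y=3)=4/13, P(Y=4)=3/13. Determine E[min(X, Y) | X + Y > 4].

37/16

P(X + Y > 4) = 8/13.
Summing min(X,Y)·P(x,y) over outcomes with X + Y > 4 gives 37/26.
E[min(X, Y) | X + Y > 4] = (37/26) / (8/13) = 37/16.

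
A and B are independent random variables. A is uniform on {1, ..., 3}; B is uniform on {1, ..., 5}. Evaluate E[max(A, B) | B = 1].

2

Outcomes with B = 1: (1,1), (2,1), (3,1), each with probability 1/15.
E[max(A, B) | B = 1] = (1 + 2 + 3) / 3 = 2.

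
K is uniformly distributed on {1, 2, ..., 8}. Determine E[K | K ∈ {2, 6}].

4

P(K ∈ {2, 6}) = 1/4.
Σ over the event: 2·1/8 + 6·1/8 = 1.
E[K | K ∈ {2, 6}] = (1) / (1/4) = 4.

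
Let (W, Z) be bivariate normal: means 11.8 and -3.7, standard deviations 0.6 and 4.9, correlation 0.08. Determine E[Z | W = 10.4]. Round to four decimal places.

-4.6147

For a bivariate normal, E[Z | W=x] = μ_Z + ρ·(σ_Z/σ_W)·(x − μ_W).
E[Z | W=10.4] = -3.7 + (0.08)·(4.9/0.6)·(10.4 − (11.8)) = -3.7 + (0.65333)·(-1.4) = -4.6147.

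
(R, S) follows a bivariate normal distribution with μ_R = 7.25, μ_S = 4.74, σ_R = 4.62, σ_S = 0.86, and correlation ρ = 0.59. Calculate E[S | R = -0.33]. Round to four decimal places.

For a bivariate normal, E[S | R=x] = μ_S + ρ·(σ_S/σ_R)·(x − μ_R).
E[S | R=-0.33] = 4.74 + (0.59)·(0.86/4.62)·(-0.33 − (7.25)) = 4.74 + (0.10983)·(-7.58) = 3.9075.

3.9075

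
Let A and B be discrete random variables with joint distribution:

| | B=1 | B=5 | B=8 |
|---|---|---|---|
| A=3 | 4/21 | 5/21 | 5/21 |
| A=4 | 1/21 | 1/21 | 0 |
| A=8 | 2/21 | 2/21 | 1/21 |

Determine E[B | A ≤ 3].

69/14

P(A ≤ 3) = 2/3.
Σ B·P over the event = 1·(4/21) + 5·(5/21) + 8·(5/21) = 23/7.
E[B | A ≤ 3] = (23/7) / (2/3) = 69/14.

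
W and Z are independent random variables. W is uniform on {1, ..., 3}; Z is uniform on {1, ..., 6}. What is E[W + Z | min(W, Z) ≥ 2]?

13/2

P(min(W, Z) ≥ 2) = 5/9.
Summing (W+Z)·P(x,y) over outcomes with min(W, Z) ≥ 2 gives 65/18.
E[W + Z | min(W, Z) ≥ 2] = (65/18) / (5/9) = 13/2.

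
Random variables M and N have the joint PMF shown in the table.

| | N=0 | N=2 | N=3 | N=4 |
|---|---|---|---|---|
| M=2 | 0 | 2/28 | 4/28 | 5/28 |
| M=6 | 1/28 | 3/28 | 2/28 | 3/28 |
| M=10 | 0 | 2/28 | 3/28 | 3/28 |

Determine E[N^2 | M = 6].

26/3

P(M = 6) = 9/28.
Σ N^2·P over the event = 0·(1/28) + 4·(3/28) + 9·(2/28) + 16·(3/28) = 39/14.
E[N^2 | M = 6] = (39/14) / (9/28) = 26/3.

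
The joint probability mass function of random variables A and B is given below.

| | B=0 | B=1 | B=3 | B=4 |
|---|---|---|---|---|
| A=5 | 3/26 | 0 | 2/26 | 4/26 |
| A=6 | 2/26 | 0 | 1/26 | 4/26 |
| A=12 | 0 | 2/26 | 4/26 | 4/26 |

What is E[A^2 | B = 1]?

P(B = 1) = 1/13.
Σ A^2·P over the event = 144·(2/26) = 144/13.
E[A^2 | B = 1] = (144/13) / (1/13) = 144.

144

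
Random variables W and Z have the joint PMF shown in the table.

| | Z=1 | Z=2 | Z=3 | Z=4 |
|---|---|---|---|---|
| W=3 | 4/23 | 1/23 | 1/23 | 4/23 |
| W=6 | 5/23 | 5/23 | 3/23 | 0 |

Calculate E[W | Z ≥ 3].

33/8

P(Z ≥ 3) = 8/23.
Σ W·P over the event = 3·(1/23) + 3·(4/23) + 6·(3/23) = 33/23.
E[W | Z ≥ 3] = (33/23) / (8/23) = 33/8.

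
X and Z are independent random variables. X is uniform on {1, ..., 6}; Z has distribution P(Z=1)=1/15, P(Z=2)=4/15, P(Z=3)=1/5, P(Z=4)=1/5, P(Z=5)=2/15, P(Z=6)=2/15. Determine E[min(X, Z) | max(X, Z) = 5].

P(max(X, Z) = 5) = 7/30.
Summing min(X,Z)·P(x,y) over outcomes with max(X, Z) = 5 gives 2/3.
E[min(X, Z) | max(X, Z) = 5] = (2/3) / (7/30) = 20/7.

20/7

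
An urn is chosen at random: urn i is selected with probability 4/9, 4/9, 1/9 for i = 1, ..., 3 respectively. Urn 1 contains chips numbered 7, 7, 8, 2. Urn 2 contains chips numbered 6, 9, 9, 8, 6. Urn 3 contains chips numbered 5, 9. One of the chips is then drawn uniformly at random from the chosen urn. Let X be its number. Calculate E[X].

E[X | urn 1] = (7+7+8+2)/4 = 6.
E[X | urn 2] = (6+9+9+8+6)/5 = 38/5.
E[X | urn 3] = (5+9)/2 = 7.
By the law of total expectation,
E[X] = (4/9)·(6) + (4/9)·(38/5) + (1/9)·(7) = 307/45.

307/45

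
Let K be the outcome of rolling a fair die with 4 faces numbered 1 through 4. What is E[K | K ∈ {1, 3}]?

2

P(K ∈ {1, 3}) = 1/2.
Σ over the event: 1·1/4 + 3·1/4 = 1.
E[K | K ∈ {1, 3}] = (1) / (1/2) = 2.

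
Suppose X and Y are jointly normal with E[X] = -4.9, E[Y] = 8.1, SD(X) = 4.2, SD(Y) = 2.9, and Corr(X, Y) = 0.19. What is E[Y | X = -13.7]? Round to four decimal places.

6.9455

The regression of Y on X has slope ρ·σ_Y/σ_X and passes through (μ_X, μ_Y).
E[Y | X=-13.7] = 8.1 + (0.19)·(2.9/4.2)·(-13.7 − (-4.9)) = 8.1 + (0.13119)·(-8.8) = 6.9455.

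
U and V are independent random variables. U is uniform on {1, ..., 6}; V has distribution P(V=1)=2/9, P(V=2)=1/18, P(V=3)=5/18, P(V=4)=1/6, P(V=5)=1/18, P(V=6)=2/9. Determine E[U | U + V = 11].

26/5

P(U + V = 11) = 5/108.
Summing U·P(x,y) over outcomes with U + V = 11 gives 13/54.
E[U | U + V = 11] = (13/54) / (5/108) = 26/5.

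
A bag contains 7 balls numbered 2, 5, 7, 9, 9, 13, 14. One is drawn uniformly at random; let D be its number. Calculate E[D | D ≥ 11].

27/2

P(D ≥ 11) = 2/7.
Σ over the event: 13·1/7 + 14·1/7 = 27/7.
E[D | D ≥ 11] = (27/7) / (2/7) = 27/2.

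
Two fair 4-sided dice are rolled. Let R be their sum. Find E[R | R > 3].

72/13

P(R > 3) = 13/16.
Σ over the event: 4·3/16 + 5·1/4 + 6·3/16 + 7·1/8 + 8·1/16 = 9/2.
E[R | R > 3] = (9/2) / (13/16) = 72/13.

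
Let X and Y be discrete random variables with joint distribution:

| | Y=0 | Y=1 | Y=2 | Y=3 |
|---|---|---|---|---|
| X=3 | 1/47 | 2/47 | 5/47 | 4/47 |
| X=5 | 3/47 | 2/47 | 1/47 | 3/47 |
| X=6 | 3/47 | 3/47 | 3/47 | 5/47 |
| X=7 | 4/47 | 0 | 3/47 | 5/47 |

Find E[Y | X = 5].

13/9

P(X = 5) = 9/47.
Summing Y·P(X=x,Y=y) over the conditioning event gives 13/47.
E[Y | X = 5] = (13/47) / (9/47) = 13/9.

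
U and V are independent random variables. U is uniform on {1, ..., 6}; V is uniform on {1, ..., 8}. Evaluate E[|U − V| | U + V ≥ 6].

52/19

P(U + V ≥ 6) = 19/24.
Summing |U−V|·P(x,y) over outcomes with U + V ≥ 6 gives 13/6.
E[|U − V| | U + V ≥ 6] = (13/6) / (19/24) = 52/19.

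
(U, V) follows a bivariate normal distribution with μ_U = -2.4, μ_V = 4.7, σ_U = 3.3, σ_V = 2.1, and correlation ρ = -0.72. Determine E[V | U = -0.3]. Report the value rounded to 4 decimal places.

3.7378

The regression of V on U has slope ρ·σ_V/σ_U and passes through (μ_U, μ_V).
E[V | U=-0.3] = 4.7 + (-0.72)·(2.1/3.3)·(-0.3 − (-2.4)) = 4.7 + (-0.45818)·(2.1) = 3.7378.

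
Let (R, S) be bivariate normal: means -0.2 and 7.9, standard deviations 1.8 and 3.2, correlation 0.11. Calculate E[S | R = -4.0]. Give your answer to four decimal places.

For a bivariate normal, E[S | R=x] = μ_S + ρ·(σ_S/σ_R)·(x − μ_R).
E[S | R=-4.0] = 7.9 + (0.11)·(3.2/1.8)·(-4.0 − (-0.2)) = 7.9 + (0.19556)·(-3.8) = 7.1569.

7.1569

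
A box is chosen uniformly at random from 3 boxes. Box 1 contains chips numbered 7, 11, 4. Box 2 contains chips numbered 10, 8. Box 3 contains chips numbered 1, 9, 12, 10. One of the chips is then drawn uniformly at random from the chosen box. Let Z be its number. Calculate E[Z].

73/9

E[Z | box 1] = (7+11+4)/3 = 22/3.
E[Z | box 2] = (10+8)/2 = 9.
E[Z | box 3] = (1+9+12+10)/4 = 8.
By the law of total expectation,
E[Z] = (1/3)·(22/3) + (1/3)·(9) + (1/3)·(8) = 73/9.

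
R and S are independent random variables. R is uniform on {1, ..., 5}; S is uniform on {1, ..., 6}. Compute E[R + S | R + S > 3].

187/27

P(R + S > 3) = 9/10.
Summing (R+S)·P(x,y) over outcomes with R + S > 3 gives 187/30.
E[R + S | R + S > 3] = (187/30) / (9/10) = 187/27.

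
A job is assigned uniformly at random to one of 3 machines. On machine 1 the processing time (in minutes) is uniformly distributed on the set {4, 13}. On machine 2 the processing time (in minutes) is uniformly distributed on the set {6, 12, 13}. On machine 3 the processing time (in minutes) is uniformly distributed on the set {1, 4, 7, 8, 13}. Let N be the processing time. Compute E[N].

E[N | machine 1] = (4+13)/2 = 17/2.
E[N | machine 2] = (6+12+13)/3 = 31/3.
E[N | machine 3] = (1+4+7+8+13)/5 = 33/5.
E[N] = (1/3)·(17/2) + (1/3)·(31/3) + (1/3)·(33/5) = 763/90.

763/90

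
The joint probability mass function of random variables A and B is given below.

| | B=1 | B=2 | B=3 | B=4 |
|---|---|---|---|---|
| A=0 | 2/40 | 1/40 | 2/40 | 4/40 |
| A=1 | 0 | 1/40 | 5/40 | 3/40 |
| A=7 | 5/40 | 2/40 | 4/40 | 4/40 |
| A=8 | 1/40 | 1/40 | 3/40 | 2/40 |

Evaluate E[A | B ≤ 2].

P(B ≤ 2) = 13/40.
Σ A·P over the event = 0·(2/40) + 0·(1/40) + 1·(1/40) + 7·(5/40) + 7·(2/40) + 8·(1/40) + 8·(1/40) = 33/20.
E[A | B ≤ 2] = (33/20) / (13/40) = 66/13.

66/13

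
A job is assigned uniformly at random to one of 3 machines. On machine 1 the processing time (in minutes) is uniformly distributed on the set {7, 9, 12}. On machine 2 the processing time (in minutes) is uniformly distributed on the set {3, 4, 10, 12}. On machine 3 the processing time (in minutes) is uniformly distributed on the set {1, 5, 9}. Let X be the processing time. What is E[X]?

E[X | machine 1] = (7+9+12)/3 = 28/3.
E[X | machine 2] = (3+4+10+12)/4 = 29/4.
E[X | machine 3] = (1+5+9)/3 = 5.
E[X] = (1/3)·(28/3) + (1/3)·(29/4) + (1/3)·(5) = 259/36.

259/36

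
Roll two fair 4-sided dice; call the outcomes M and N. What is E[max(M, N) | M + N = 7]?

4

Outcomes with M + N = 7: (3,4), (4,3), each with probability 1/16.
E[max(M, N) | M + N = 7] = (4 + 4) / 2 = 4.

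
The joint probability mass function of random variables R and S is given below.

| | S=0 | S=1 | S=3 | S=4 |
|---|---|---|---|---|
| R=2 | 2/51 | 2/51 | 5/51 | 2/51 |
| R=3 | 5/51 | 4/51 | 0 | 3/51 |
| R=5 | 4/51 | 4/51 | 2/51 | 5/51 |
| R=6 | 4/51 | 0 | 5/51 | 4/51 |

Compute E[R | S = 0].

21/5

P(S = 0) = 5/17.
Summing R·P(R=x,S=y) over the conditioning event gives 21/17.
E[R | S = 0] = (21/17) / (5/17) = 21/5.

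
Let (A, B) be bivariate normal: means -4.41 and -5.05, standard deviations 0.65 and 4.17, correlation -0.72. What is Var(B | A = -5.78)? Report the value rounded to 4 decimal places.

For a bivariate normal, Var(B | A=x) = σ_B²(1 − ρ²).
Var(B | A=-5.78) = (4.17)²·(1 − (-0.72)²) = 17.3889·0.4816 = 8.3745.

8.3745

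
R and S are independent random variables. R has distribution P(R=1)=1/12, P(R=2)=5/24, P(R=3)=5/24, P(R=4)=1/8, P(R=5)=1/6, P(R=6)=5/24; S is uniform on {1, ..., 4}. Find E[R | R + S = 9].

50/9

P(R + S = 9) = 3/32.
Summing R·P(x,y) over outcomes with R + S = 9 gives 25/48.
E[R | R + S = 9] = (25/48) / (3/32) = 50/9.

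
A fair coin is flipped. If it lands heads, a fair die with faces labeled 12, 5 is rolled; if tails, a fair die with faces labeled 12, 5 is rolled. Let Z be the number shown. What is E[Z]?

17/2

E[Z | heads] = (12+5)/2 = 17/2.
E[Z | tails] = (12+5)/2 = 17/2.
By the law of total expectation,
E[Z] = (1/2)·(17/2) + (1/2)·(17/2) = 17/2.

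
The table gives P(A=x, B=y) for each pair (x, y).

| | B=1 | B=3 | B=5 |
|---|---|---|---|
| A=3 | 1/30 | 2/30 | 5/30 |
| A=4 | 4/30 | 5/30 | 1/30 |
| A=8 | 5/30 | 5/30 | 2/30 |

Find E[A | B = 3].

11/2

P(B = 3) = 2/5.
Σ A·P over the event = 3·(2/30) + 4·(5/30) + 8·(5/30) = 11/5.
E[A | B = 3] = (11/5) / (2/5) = 11/2.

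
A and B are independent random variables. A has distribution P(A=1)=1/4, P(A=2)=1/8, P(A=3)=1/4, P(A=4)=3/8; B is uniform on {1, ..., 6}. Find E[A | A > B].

P(A > B) = 7/24.
Summing A·P(x,y) over outcomes with A > B gives 25/24.
E[A | A > B] = (25/24) / (7/24) = 25/7.

25/7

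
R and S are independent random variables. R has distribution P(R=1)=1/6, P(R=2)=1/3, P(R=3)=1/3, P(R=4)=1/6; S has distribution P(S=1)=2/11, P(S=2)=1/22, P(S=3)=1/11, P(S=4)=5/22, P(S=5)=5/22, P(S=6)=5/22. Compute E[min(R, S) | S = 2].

11/6

P(S = 2) = 1/22.
Summing min(R,S)·P(x,y) over outcomes with S = 2 gives 1/12.
E[min(R, S) | S = 2] = (1/12) / (1/22) = 11/6.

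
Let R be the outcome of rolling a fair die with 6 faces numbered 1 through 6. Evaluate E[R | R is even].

Given R is even, R is equally likely to be any of {2, 4, 6}.
E[R | R is even] = (2 + 4 + 6) / 3 = 4.

4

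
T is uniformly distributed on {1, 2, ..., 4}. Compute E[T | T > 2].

Given T > 2, T is equally likely to be any of {3, 4}.
E[T | T > 2] = (3 + 4) / 2 = 7/2.

7/2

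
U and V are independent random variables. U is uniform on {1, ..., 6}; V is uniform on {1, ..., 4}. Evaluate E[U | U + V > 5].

32/7

P(U + V > 5) = 7/12.
Summing U·P(x,y) over outcomes with U + V > 5 gives 8/3.
E[U | U + V > 5] = (8/3) / (7/12) = 32/7.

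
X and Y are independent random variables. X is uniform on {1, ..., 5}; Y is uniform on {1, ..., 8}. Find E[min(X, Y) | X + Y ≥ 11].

13/3

Outcomes with X + Y ≥ 11: (3,8), (4,7), (4,8), (5,6), (5,7), (5,8), each with probability 1/40.
E[min(X, Y) | X + Y ≥ 11] = (3 + 4 + 4 + 5 + 5 + 5) / 6 = 13/3.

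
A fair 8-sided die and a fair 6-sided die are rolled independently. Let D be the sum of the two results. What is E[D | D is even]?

8

P(D is even) = 1/2.
Σ over the event: 2·1/48 + 4·1/16 + 6·5/48 + 8·1/8 + 10·5/48 + 12·1/16 + 14·1/48 = 4.
E[D | D is even] = (4) / (1/2) = 8.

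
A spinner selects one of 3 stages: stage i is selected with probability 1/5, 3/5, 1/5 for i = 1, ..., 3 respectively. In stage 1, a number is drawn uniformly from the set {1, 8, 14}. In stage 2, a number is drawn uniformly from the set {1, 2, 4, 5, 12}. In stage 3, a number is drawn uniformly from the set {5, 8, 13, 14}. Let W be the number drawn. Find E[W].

481/75

E[W | stage 1] = (1+8+14)/3 = 23/3.
E[W | stage 2] = (1+2+4+5+12)/5 = 24/5.
E[W | stage 3] = (5+8+13+14)/4 = 10.
By the law of total expectation,
E[W] = (1/5)·(23/3) + (3/5)·(24/5) + (1/5)·(10) = 481/75.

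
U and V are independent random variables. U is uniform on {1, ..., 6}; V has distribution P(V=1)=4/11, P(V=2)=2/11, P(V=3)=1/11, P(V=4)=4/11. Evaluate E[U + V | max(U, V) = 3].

41/9

P(max(U, V) = 3) = 3/22.
Summing (U+V)·P(x,y) over outcomes with max(U, V) = 3 gives 41/66.
E[U + V | max(U, V) = 3] = (41/66) / (3/22) = 41/9.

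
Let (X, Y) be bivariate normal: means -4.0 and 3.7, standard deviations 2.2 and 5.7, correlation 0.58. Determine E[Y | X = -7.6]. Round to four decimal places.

E[Y | X=x] = μ_Y + ρ(σ_Y/σ_X)(x − μ_X) for jointly normal variables.
E[Y | X=-7.6] = 3.7 + (0.58)·(5.7/2.2)·(-7.6 − (-4.0)) = 3.7 + (1.50273)·(-3.6) = -1.7098.

-1.7098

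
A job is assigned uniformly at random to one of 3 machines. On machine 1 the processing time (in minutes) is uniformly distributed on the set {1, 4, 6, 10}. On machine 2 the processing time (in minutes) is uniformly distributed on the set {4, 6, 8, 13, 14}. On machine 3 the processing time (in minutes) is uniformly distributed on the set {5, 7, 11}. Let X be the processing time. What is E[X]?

263/36

E[X | machine 1] = (1+4+6+10)/4 = 21/4.
E[X | machine 2] = (4+6+8+13+14)/5 = 9.
E[X | machine 3] = (5+7+11)/3 = 23/3.
E[X] = (1/3)·(21/4) + (1/3)·(9) + (1/3)·(23/3) = 263/36.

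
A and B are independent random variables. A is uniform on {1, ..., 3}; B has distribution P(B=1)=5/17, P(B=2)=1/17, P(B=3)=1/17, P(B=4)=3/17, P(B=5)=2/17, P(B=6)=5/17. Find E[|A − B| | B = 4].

P(B = 4) = 3/17.
Summing |A−B|·P(x,y) over outcomes with B = 4 gives 6/17.
E[|A − B| | B = 4] = (6/17) / (3/17) = 2.

2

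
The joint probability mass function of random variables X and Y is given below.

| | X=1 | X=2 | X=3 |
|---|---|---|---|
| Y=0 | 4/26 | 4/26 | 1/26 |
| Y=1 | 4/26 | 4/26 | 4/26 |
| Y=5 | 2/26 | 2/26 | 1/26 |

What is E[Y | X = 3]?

P(X = 3) = 3/13.
Σ Y·P over the event = 0·(1/26) + 1·(4/26) + 5·(1/26) = 9/26.
E[Y | X = 3] = (9/26) / (3/13) = 3/2.

3/2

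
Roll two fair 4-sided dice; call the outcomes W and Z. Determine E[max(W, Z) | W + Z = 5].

7/2

Outcomes with W + Z = 5: (1,4), (2,3), (3,2), (4,1), each with probability 1/16.
E[max(W, Z) | W + Z = 5] = (4 + 3 + 3 + 4) / 4 = 7/2.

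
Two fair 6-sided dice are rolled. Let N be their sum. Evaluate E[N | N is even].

P(N is even) = 1/2.
Σ over the event: 2·1/36 + 4·1/12 + 6·5/36 + 8·5/36 + 10·1/12 + 12·1/36 = 7/2.
E[N | N is even] = (7/2) / (1/2) = 7.

7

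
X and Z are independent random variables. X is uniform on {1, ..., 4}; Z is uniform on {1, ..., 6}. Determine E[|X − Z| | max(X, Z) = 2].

2/3

P(max(X, Z) = 2) = 1/8.
Summing |X−Z|·P(x,y) over outcomes with max(X, Z) = 2 gives 1/12.
E[|X − Z| | max(X, Z) = 2] = (1/12) / (1/8) = 2/3.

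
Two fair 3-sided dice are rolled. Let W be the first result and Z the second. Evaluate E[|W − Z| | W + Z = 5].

1

P(W + Z = 5) = 2/9.
Summing |W−Z|·P(x,y) over outcomes with W + Z = 5 gives 2/9.
E[|W − Z| | W + Z = 5] = (2/9) / (2/9) = 1.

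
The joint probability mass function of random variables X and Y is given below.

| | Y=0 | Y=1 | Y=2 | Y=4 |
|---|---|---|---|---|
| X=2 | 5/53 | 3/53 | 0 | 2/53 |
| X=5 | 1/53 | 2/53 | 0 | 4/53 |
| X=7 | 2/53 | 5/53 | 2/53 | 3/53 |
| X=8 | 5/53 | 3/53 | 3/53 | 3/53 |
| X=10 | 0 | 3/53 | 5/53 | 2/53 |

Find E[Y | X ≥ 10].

P(X ≥ 10) = 10/53.
Σ Y·P over the event = 1·(3/53) + 2·(5/53) + 4·(2/53) = 21/53.
E[Y | X ≥ 10] = (21/53) / (10/53) = 21/10.

21/10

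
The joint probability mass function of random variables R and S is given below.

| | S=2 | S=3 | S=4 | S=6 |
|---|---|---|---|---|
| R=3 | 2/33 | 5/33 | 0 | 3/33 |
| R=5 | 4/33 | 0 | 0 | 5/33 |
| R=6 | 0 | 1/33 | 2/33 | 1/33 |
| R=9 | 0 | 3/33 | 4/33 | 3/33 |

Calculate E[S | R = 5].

38/9

P(R = 5) = 3/11.
Summing S·P(R=x,S=y) over the conditioning event gives 38/33.
E[S | R = 5] = (38/33) / (3/11) = 38/9.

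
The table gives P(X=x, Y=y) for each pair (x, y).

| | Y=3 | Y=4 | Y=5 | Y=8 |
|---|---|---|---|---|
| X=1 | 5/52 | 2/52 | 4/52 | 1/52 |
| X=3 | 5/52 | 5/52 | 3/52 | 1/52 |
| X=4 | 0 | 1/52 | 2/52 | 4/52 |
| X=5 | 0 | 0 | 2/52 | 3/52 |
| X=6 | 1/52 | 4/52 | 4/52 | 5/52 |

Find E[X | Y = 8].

P(Y = 8) = 7/26.
Σ X·P over the event = 1·(1/52) + 3·(1/52) + 4·(4/52) + 5·(3/52) + 6·(5/52) = 5/4.
E[X | Y = 8] = (5/4) / (7/26) = 65/14.

65/14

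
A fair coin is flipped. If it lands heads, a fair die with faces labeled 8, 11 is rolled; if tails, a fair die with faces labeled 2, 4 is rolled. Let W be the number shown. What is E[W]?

25/4

E[W | heads] = (8+11)/2 = 19/2.
E[W | tails] = (2+4)/2 = 3.
By the law of total expectation,
E[W] = (1/2)·(19/2) + (1/2)·(3) = 25/4.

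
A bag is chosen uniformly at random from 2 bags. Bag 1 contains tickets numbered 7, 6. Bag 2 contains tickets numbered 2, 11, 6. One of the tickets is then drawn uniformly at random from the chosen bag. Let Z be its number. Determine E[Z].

E[Z | bag 1] = (7+6)/2 = 13/2.
E[Z | bag 2] = (2+11+6)/3 = 19/3.
By the law of total expectation,
E[Z] = (1/2)·(13/2) + (1/2)·(19/3) = 77/12.

77/12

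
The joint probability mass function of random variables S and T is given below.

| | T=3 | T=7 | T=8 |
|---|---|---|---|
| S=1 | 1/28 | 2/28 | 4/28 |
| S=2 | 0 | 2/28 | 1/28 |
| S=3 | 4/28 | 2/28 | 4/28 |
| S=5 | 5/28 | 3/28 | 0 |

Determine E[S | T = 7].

3

P(T = 7) = 9/28.
Σ S·P over the event = 1·(2/28) + 2·(2/28) + 3·(2/28) + 5·(3/28) = 27/28.
E[S | T = 7] = (27/28) / (9/28) = 3.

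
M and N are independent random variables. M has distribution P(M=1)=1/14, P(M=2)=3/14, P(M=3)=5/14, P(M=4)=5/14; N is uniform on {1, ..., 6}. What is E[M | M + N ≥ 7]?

P(M + N ≥ 7) = 1/2.
Summing M·P(x,y) over outcomes with M + N ≥ 7 gives 23/14.
E[M | M + N ≥ 7] = (23/14) / (1/2) = 23/7.

23/7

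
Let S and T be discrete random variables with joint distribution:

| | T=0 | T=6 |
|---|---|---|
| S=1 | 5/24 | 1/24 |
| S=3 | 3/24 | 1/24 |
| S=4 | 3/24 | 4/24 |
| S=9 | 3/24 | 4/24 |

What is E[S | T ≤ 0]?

53/14

P(T ≤ 0) = 7/12.
Σ S·P over the event = 1·(5/24) + 3·(3/24) + 4·(3/24) + 9·(3/24) = 53/24.
E[S | T ≤ 0] = (53/24) / (7/12) = 53/14.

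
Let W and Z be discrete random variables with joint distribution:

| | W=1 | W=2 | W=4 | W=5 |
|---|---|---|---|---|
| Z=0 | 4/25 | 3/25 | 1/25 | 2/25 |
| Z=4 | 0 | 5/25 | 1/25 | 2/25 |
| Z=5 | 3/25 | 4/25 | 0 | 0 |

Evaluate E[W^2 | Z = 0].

P(Z = 0) = 2/5.
Σ W^2·P over the event = 1·(4/25) + 4·(3/25) + 16·(1/25) + 25·(2/25) = 82/25.
E[W^2 | Z = 0] = (82/25) / (2/5) = 41/5.

41/5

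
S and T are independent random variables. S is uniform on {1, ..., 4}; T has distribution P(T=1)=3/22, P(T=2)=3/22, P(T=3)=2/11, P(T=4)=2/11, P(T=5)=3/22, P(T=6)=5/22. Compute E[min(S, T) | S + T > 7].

82/25

P(S + T > 7) = 25/88.
Summing min(S,T)·P(x,y) over outcomes with S + T > 7 gives 41/44.
E[min(S, T) | S + T > 7] = (41/44) / (25/88) = 82/25.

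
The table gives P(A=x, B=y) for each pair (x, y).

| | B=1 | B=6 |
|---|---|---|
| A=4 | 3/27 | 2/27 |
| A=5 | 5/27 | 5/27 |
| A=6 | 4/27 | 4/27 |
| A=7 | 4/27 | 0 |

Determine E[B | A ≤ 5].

P(A ≤ 5) = 5/9.
Σ B·P over the event = 1·(3/27) + 6·(2/27) + 1·(5/27) + 6·(5/27) = 50/27.
E[B | A ≤ 5] = (50/27) / (5/9) = 10/3.

10/3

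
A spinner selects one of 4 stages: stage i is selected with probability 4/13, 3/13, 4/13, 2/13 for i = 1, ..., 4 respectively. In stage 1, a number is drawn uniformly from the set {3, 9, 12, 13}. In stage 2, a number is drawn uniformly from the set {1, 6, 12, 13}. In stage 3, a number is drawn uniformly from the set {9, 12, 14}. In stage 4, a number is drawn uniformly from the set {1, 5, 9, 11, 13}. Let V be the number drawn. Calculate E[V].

1849/195

E[V | stage 1] = (3+9+12+13)/4 = 37/4.
E[V | stage 2] = (1+6+12+13)/4 = 8.
E[V | stage 3] = (9+12+14)/3 = 35/3.
E[V | stage 4] = (1+5+9+11+13)/5 = 39/5.
E[V] = (4/13)·(37/4) + (3/13)·(8) + (4/13)·(35/3) + (2/13)·(39/5) = 1849/195.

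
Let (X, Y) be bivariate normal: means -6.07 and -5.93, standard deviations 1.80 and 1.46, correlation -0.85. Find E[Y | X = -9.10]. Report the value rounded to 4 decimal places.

For a bivariate normal, E[Y | X=x] = μ_Y + ρ·(σ_Y/σ_X)·(x − μ_X).
E[Y | X=-9.10] = -5.93 + (-0.85)·(1.46/1.80)·(-9.10 − (-6.07)) = -5.93 + (-0.68944)·(-3.03) = -3.8410.

-3.8410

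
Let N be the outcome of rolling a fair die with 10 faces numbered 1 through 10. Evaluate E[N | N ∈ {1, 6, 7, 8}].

11/2

P(N ∈ {1, 6, 7, 8}) = 2/5.
Σ over the event: 1·1/10 + 6·1/10 + 7·1/10 + 8·1/10 = 11/5.
E[N | N ∈ {1, 6, 7, 8}] = (11/5) / (2/5) = 11/2.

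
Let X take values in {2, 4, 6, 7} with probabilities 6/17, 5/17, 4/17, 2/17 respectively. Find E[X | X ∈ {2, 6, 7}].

P(X ∈ {2, 6, 7}) = 12/17.
Σ over the event: 2·6/17 + 6·4/17 + 7·2/17 = 50/17.
E[X | X ∈ {2, 6, 7}] = (50/17) / (12/17) = 25/6.

25/6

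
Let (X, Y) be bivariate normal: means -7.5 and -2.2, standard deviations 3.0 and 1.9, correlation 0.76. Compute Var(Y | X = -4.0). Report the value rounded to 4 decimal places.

1.5249

Var(Y | X=x) = (1 − ρ²)·σ_Y².
Var(Y | X=-4.0) = (1.9)²·(1 − (0.76)²) = 3.61·0.4224 = 1.5249.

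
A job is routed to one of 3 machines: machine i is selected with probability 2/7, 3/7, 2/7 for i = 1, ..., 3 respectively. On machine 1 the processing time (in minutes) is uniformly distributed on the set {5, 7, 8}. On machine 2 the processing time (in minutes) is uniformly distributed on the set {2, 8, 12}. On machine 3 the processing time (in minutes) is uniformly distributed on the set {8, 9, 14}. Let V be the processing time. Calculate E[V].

E[V | machine 1] = (5+7+8)/3 = 20/3.
E[V | machine 2] = (2+8+12)/3 = 22/3.
E[V | machine 3] = (8+9+14)/3 = 31/3.
E[V] = (2/7)·(20/3) + (3/7)·(22/3) + (2/7)·(31/3) = 8.

8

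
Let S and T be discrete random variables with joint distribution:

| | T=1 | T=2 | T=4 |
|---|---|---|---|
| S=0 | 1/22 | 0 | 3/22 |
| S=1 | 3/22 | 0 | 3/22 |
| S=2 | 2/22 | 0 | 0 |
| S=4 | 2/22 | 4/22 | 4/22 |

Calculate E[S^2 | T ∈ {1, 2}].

P(T ∈ {1, 2}) = 6/11.
Summing S^2·P(S=x,T=y) over the conditioning event gives 107/22.
E[S^2 | T ∈ {1, 2}] = (107/22) / (6/11) = 107/12.

107/12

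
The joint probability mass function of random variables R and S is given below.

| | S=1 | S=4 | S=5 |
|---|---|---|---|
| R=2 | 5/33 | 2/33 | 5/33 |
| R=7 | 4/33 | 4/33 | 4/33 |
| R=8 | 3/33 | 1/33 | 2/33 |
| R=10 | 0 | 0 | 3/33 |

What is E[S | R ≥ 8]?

32/9

P(R ≥ 8) = 3/11.
Σ S·P over the event = 1·(3/33) + 4·(1/33) + 5·(2/33) + 5·(3/33) = 32/33.
E[S | R ≥ 8] = (32/33) / (3/11) = 32/9.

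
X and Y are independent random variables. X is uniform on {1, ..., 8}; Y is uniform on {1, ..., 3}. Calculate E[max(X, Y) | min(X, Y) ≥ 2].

P(min(X, Y) ≥ 2) = 7/12.
Summing max(X,Y)·P(x,y) over outcomes with min(X, Y) ≥ 2 gives 71/24.
E[max(X, Y) | min(X, Y) ≥ 2] = (71/24) / (7/12) = 71/14.

71/14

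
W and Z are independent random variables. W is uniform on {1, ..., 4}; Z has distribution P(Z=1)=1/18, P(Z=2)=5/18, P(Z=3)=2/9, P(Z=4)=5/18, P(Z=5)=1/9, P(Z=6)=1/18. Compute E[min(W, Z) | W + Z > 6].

25/8

P(W + Z > 6) = 1/3.
Summing min(W,Z)·P(x,y) over outcomes with W + Z > 6 gives 25/24.
E[min(W, Z) | W + Z > 6] = (25/24) / (1/3) = 25/8.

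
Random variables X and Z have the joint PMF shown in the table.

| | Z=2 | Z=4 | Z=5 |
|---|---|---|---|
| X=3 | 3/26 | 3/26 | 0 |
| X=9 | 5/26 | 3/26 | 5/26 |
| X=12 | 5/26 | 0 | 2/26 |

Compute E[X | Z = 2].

114/13

P(Z = 2) = 1/2.
Summing X·P(X=x,Z=y) over the conditioning event gives 57/13.
E[X | Z = 2] = (57/13) / (1/2) = 114/13.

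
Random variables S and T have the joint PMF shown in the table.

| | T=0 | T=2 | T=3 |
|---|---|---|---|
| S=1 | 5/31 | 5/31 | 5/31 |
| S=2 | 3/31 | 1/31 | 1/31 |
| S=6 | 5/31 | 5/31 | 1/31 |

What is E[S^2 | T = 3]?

45/7

P(T = 3) = 7/31.
Σ S^2·P over the event = 1·(5/31) + 4·(1/31) + 36·(1/31) = 45/31.
E[S^2 | T = 3] = (45/31) / (7/31) = 45/7.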